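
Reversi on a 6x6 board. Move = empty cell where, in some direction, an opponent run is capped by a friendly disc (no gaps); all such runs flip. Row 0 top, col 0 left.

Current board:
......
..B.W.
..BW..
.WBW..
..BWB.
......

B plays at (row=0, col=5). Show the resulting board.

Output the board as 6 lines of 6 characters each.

Place B at (0,5); scan 8 dirs for brackets.
Dir NW: edge -> no flip
Dir N: edge -> no flip
Dir NE: edge -> no flip
Dir W: first cell '.' (not opp) -> no flip
Dir E: edge -> no flip
Dir SW: opp run (1,4) (2,3) capped by B -> flip
Dir S: first cell '.' (not opp) -> no flip
Dir SE: edge -> no flip
All flips: (1,4) (2,3)

Answer: .....B
..B.B.
..BB..
.WBW..
..BWB.
......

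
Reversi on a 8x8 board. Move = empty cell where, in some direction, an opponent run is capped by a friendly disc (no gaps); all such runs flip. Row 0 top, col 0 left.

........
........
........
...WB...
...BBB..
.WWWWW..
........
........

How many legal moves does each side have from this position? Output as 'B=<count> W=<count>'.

Answer: B=9 W=5

Derivation:
-- B to move --
(2,2): flips 1 -> legal
(2,3): flips 1 -> legal
(2,4): no bracket -> illegal
(3,2): flips 1 -> legal
(4,0): no bracket -> illegal
(4,1): no bracket -> illegal
(4,2): no bracket -> illegal
(4,6): no bracket -> illegal
(5,0): no bracket -> illegal
(5,6): no bracket -> illegal
(6,0): no bracket -> illegal
(6,1): flips 1 -> legal
(6,2): flips 1 -> legal
(6,3): flips 2 -> legal
(6,4): flips 1 -> legal
(6,5): flips 2 -> legal
(6,6): flips 1 -> legal
B mobility = 9
-- W to move --
(2,3): no bracket -> illegal
(2,4): flips 2 -> legal
(2,5): flips 2 -> legal
(3,2): flips 1 -> legal
(3,5): flips 3 -> legal
(3,6): flips 1 -> legal
(4,2): no bracket -> illegal
(4,6): no bracket -> illegal
(5,6): no bracket -> illegal
W mobility = 5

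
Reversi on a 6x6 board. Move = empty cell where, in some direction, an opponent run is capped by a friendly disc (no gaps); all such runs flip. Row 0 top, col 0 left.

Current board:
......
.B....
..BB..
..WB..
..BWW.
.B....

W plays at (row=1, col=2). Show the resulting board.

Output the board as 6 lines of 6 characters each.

Place W at (1,2); scan 8 dirs for brackets.
Dir NW: first cell '.' (not opp) -> no flip
Dir N: first cell '.' (not opp) -> no flip
Dir NE: first cell '.' (not opp) -> no flip
Dir W: opp run (1,1), next='.' -> no flip
Dir E: first cell '.' (not opp) -> no flip
Dir SW: first cell '.' (not opp) -> no flip
Dir S: opp run (2,2) capped by W -> flip
Dir SE: opp run (2,3), next='.' -> no flip
All flips: (2,2)

Answer: ......
.BW...
..WB..
..WB..
..BWW.
.B....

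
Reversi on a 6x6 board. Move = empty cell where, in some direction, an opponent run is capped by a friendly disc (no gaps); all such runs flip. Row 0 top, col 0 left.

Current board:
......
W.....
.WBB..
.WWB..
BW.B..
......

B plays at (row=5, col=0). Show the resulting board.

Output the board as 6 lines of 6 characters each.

Answer: ......
W.....
.WBB..
.WBB..
BB.B..
B.....

Derivation:
Place B at (5,0); scan 8 dirs for brackets.
Dir NW: edge -> no flip
Dir N: first cell 'B' (not opp) -> no flip
Dir NE: opp run (4,1) (3,2) capped by B -> flip
Dir W: edge -> no flip
Dir E: first cell '.' (not opp) -> no flip
Dir SW: edge -> no flip
Dir S: edge -> no flip
Dir SE: edge -> no flip
All flips: (3,2) (4,1)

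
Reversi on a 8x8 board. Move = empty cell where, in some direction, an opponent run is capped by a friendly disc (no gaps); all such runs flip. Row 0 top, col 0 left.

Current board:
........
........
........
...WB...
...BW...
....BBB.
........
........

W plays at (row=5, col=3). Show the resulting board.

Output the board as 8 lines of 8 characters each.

Place W at (5,3); scan 8 dirs for brackets.
Dir NW: first cell '.' (not opp) -> no flip
Dir N: opp run (4,3) capped by W -> flip
Dir NE: first cell 'W' (not opp) -> no flip
Dir W: first cell '.' (not opp) -> no flip
Dir E: opp run (5,4) (5,5) (5,6), next='.' -> no flip
Dir SW: first cell '.' (not opp) -> no flip
Dir S: first cell '.' (not opp) -> no flip
Dir SE: first cell '.' (not opp) -> no flip
All flips: (4,3)

Answer: ........
........
........
...WB...
...WW...
...WBBB.
........
........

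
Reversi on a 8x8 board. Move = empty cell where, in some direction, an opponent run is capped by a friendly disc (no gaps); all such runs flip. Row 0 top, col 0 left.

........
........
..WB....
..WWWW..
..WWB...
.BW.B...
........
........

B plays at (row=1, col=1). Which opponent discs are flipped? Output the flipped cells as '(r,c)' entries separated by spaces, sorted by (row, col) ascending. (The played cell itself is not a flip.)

Answer: (2,2) (3,3)

Derivation:
Dir NW: first cell '.' (not opp) -> no flip
Dir N: first cell '.' (not opp) -> no flip
Dir NE: first cell '.' (not opp) -> no flip
Dir W: first cell '.' (not opp) -> no flip
Dir E: first cell '.' (not opp) -> no flip
Dir SW: first cell '.' (not opp) -> no flip
Dir S: first cell '.' (not opp) -> no flip
Dir SE: opp run (2,2) (3,3) capped by B -> flip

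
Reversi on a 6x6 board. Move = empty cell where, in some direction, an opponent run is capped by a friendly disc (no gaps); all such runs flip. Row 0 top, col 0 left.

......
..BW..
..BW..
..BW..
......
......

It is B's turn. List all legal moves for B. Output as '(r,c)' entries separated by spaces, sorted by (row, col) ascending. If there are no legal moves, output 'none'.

(0,2): no bracket -> illegal
(0,3): no bracket -> illegal
(0,4): flips 1 -> legal
(1,4): flips 2 -> legal
(2,4): flips 1 -> legal
(3,4): flips 2 -> legal
(4,2): no bracket -> illegal
(4,3): no bracket -> illegal
(4,4): flips 1 -> legal

Answer: (0,4) (1,4) (2,4) (3,4) (4,4)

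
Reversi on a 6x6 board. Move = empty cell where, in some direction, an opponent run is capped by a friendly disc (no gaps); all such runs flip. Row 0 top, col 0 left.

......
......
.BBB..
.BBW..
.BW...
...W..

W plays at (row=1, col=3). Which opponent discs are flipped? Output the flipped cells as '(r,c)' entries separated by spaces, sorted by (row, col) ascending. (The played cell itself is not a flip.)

Answer: (2,3)

Derivation:
Dir NW: first cell '.' (not opp) -> no flip
Dir N: first cell '.' (not opp) -> no flip
Dir NE: first cell '.' (not opp) -> no flip
Dir W: first cell '.' (not opp) -> no flip
Dir E: first cell '.' (not opp) -> no flip
Dir SW: opp run (2,2) (3,1), next='.' -> no flip
Dir S: opp run (2,3) capped by W -> flip
Dir SE: first cell '.' (not opp) -> no flip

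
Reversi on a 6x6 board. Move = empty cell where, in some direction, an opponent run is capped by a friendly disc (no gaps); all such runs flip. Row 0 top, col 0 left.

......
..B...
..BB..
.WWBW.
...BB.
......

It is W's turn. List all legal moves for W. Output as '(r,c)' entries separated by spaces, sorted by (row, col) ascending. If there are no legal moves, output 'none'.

Answer: (0,1) (0,2) (1,3) (1,4) (5,2) (5,4)

Derivation:
(0,1): flips 2 -> legal
(0,2): flips 2 -> legal
(0,3): no bracket -> illegal
(1,1): no bracket -> illegal
(1,3): flips 1 -> legal
(1,4): flips 1 -> legal
(2,1): no bracket -> illegal
(2,4): no bracket -> illegal
(3,5): no bracket -> illegal
(4,2): no bracket -> illegal
(4,5): no bracket -> illegal
(5,2): flips 1 -> legal
(5,3): no bracket -> illegal
(5,4): flips 2 -> legal
(5,5): no bracket -> illegal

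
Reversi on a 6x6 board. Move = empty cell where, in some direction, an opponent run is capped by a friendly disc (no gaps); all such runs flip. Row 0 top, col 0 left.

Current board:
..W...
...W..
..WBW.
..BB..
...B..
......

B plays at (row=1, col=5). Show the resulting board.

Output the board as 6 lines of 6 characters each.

Answer: ..W...
...W.B
..WBB.
..BB..
...B..
......

Derivation:
Place B at (1,5); scan 8 dirs for brackets.
Dir NW: first cell '.' (not opp) -> no flip
Dir N: first cell '.' (not opp) -> no flip
Dir NE: edge -> no flip
Dir W: first cell '.' (not opp) -> no flip
Dir E: edge -> no flip
Dir SW: opp run (2,4) capped by B -> flip
Dir S: first cell '.' (not opp) -> no flip
Dir SE: edge -> no flip
All flips: (2,4)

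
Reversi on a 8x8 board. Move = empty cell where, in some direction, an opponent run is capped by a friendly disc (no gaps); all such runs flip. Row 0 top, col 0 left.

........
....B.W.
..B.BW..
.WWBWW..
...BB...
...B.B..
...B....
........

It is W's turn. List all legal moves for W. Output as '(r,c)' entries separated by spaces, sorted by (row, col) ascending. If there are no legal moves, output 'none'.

Answer: (0,3) (0,4) (1,2) (1,3) (2,3) (5,2) (5,4) (6,2)

Derivation:
(0,3): flips 1 -> legal
(0,4): flips 2 -> legal
(0,5): no bracket -> illegal
(1,1): no bracket -> illegal
(1,2): flips 1 -> legal
(1,3): flips 2 -> legal
(1,5): no bracket -> illegal
(2,1): no bracket -> illegal
(2,3): flips 1 -> legal
(4,2): no bracket -> illegal
(4,5): no bracket -> illegal
(4,6): no bracket -> illegal
(5,2): flips 1 -> legal
(5,4): flips 2 -> legal
(5,6): no bracket -> illegal
(6,2): flips 2 -> legal
(6,4): no bracket -> illegal
(6,5): no bracket -> illegal
(6,6): no bracket -> illegal
(7,2): no bracket -> illegal
(7,3): no bracket -> illegal
(7,4): no bracket -> illegal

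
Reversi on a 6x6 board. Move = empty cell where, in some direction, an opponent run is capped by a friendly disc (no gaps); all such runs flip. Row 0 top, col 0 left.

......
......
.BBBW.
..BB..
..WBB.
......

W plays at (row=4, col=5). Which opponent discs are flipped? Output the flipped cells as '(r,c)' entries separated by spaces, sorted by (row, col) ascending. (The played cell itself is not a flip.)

Answer: (4,3) (4,4)

Derivation:
Dir NW: first cell '.' (not opp) -> no flip
Dir N: first cell '.' (not opp) -> no flip
Dir NE: edge -> no flip
Dir W: opp run (4,4) (4,3) capped by W -> flip
Dir E: edge -> no flip
Dir SW: first cell '.' (not opp) -> no flip
Dir S: first cell '.' (not opp) -> no flip
Dir SE: edge -> no flip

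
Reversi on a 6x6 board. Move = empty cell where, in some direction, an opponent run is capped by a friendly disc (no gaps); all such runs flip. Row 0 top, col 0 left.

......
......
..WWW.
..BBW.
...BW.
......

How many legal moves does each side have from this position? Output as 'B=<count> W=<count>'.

-- B to move --
(1,1): flips 1 -> legal
(1,2): flips 1 -> legal
(1,3): flips 1 -> legal
(1,4): flips 1 -> legal
(1,5): flips 1 -> legal
(2,1): no bracket -> illegal
(2,5): flips 1 -> legal
(3,1): no bracket -> illegal
(3,5): flips 1 -> legal
(4,5): flips 1 -> legal
(5,3): no bracket -> illegal
(5,4): no bracket -> illegal
(5,5): flips 1 -> legal
B mobility = 9
-- W to move --
(2,1): no bracket -> illegal
(3,1): flips 2 -> legal
(4,1): flips 1 -> legal
(4,2): flips 3 -> legal
(5,2): flips 1 -> legal
(5,3): flips 2 -> legal
(5,4): no bracket -> illegal
W mobility = 5

Answer: B=9 W=5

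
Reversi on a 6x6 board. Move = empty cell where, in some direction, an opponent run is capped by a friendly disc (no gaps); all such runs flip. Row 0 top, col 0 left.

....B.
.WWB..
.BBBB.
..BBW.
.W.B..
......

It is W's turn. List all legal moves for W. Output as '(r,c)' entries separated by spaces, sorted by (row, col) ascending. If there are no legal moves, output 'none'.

(0,2): no bracket -> illegal
(0,3): no bracket -> illegal
(0,5): no bracket -> illegal
(1,0): no bracket -> illegal
(1,4): flips 4 -> legal
(1,5): no bracket -> illegal
(2,0): no bracket -> illegal
(2,5): no bracket -> illegal
(3,0): flips 1 -> legal
(3,1): flips 3 -> legal
(3,5): no bracket -> illegal
(4,2): flips 2 -> legal
(4,4): flips 2 -> legal
(5,2): flips 1 -> legal
(5,3): no bracket -> illegal
(5,4): no bracket -> illegal

Answer: (1,4) (3,0) (3,1) (4,2) (4,4) (5,2)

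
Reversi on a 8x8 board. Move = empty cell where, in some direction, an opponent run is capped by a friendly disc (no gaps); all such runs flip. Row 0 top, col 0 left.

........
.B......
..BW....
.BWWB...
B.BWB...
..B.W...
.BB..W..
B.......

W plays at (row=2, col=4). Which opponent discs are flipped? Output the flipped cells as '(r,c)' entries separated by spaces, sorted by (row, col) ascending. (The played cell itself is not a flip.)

Answer: (3,4) (4,4)

Derivation:
Dir NW: first cell '.' (not opp) -> no flip
Dir N: first cell '.' (not opp) -> no flip
Dir NE: first cell '.' (not opp) -> no flip
Dir W: first cell 'W' (not opp) -> no flip
Dir E: first cell '.' (not opp) -> no flip
Dir SW: first cell 'W' (not opp) -> no flip
Dir S: opp run (3,4) (4,4) capped by W -> flip
Dir SE: first cell '.' (not opp) -> no flip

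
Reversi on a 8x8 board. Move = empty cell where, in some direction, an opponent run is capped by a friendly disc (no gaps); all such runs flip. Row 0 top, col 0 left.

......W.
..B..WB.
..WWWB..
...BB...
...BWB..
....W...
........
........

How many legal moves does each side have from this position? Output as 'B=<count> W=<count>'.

-- B to move --
(0,4): no bracket -> illegal
(0,5): flips 1 -> legal
(0,7): no bracket -> illegal
(1,1): flips 1 -> legal
(1,3): flips 1 -> legal
(1,4): flips 2 -> legal
(1,7): no bracket -> illegal
(2,1): flips 3 -> legal
(2,6): no bracket -> illegal
(3,1): no bracket -> illegal
(3,2): flips 1 -> legal
(3,5): no bracket -> illegal
(5,3): no bracket -> illegal
(5,5): flips 1 -> legal
(6,3): flips 1 -> legal
(6,4): flips 2 -> legal
(6,5): flips 1 -> legal
B mobility = 10
-- W to move --
(0,1): flips 1 -> legal
(0,2): flips 1 -> legal
(0,3): no bracket -> illegal
(0,5): no bracket -> illegal
(0,7): no bracket -> illegal
(1,1): no bracket -> illegal
(1,3): no bracket -> illegal
(1,4): no bracket -> illegal
(1,7): flips 1 -> legal
(2,1): no bracket -> illegal
(2,6): flips 2 -> legal
(2,7): no bracket -> illegal
(3,2): flips 1 -> legal
(3,5): flips 1 -> legal
(3,6): flips 1 -> legal
(4,2): flips 2 -> legal
(4,6): flips 1 -> legal
(5,2): no bracket -> illegal
(5,3): flips 2 -> legal
(5,5): no bracket -> illegal
(5,6): flips 2 -> legal
W mobility = 11

Answer: B=10 W=11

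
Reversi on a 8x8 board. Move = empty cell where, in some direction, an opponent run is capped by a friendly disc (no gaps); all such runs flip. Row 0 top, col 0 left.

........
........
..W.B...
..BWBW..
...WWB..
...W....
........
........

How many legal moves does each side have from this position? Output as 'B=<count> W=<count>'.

Answer: B=7 W=9

Derivation:
-- B to move --
(1,1): no bracket -> illegal
(1,2): flips 1 -> legal
(1,3): no bracket -> illegal
(2,1): no bracket -> illegal
(2,3): no bracket -> illegal
(2,5): flips 1 -> legal
(2,6): no bracket -> illegal
(3,1): no bracket -> illegal
(3,6): flips 1 -> legal
(4,2): flips 3 -> legal
(4,6): flips 1 -> legal
(5,2): flips 1 -> legal
(5,4): flips 2 -> legal
(5,5): no bracket -> illegal
(6,2): no bracket -> illegal
(6,3): no bracket -> illegal
(6,4): no bracket -> illegal
B mobility = 7
-- W to move --
(1,3): flips 1 -> legal
(1,4): flips 2 -> legal
(1,5): flips 1 -> legal
(2,1): flips 1 -> legal
(2,3): no bracket -> illegal
(2,5): flips 1 -> legal
(3,1): flips 1 -> legal
(3,6): no bracket -> illegal
(4,1): no bracket -> illegal
(4,2): flips 1 -> legal
(4,6): flips 1 -> legal
(5,4): no bracket -> illegal
(5,5): flips 1 -> legal
(5,6): no bracket -> illegal
W mobility = 9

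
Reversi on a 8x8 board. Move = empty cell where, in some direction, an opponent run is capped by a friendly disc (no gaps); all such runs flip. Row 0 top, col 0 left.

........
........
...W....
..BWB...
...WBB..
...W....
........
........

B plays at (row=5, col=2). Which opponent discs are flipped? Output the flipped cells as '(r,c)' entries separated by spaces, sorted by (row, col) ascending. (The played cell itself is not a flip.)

Dir NW: first cell '.' (not opp) -> no flip
Dir N: first cell '.' (not opp) -> no flip
Dir NE: opp run (4,3) capped by B -> flip
Dir W: first cell '.' (not opp) -> no flip
Dir E: opp run (5,3), next='.' -> no flip
Dir SW: first cell '.' (not opp) -> no flip
Dir S: first cell '.' (not opp) -> no flip
Dir SE: first cell '.' (not opp) -> no flip

Answer: (4,3)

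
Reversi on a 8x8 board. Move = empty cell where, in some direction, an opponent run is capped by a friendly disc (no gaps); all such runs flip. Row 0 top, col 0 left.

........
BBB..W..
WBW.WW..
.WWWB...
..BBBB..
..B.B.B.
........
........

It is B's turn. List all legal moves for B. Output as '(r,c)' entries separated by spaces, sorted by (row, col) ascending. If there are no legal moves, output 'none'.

Answer: (0,6) (1,4) (1,6) (2,3) (3,0) (4,1)

Derivation:
(0,4): no bracket -> illegal
(0,5): no bracket -> illegal
(0,6): flips 3 -> legal
(1,3): no bracket -> illegal
(1,4): flips 1 -> legal
(1,6): flips 1 -> legal
(2,3): flips 2 -> legal
(2,6): no bracket -> illegal
(3,0): flips 4 -> legal
(3,5): no bracket -> illegal
(3,6): no bracket -> illegal
(4,0): no bracket -> illegal
(4,1): flips 1 -> legal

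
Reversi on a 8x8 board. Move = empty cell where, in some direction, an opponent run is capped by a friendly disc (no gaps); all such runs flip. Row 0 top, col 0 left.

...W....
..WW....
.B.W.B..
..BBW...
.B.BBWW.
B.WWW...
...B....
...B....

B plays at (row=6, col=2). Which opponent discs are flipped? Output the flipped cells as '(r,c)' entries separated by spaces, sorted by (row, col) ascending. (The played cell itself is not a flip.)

Dir NW: first cell '.' (not opp) -> no flip
Dir N: opp run (5,2), next='.' -> no flip
Dir NE: opp run (5,3) capped by B -> flip
Dir W: first cell '.' (not opp) -> no flip
Dir E: first cell 'B' (not opp) -> no flip
Dir SW: first cell '.' (not opp) -> no flip
Dir S: first cell '.' (not opp) -> no flip
Dir SE: first cell 'B' (not opp) -> no flip

Answer: (5,3)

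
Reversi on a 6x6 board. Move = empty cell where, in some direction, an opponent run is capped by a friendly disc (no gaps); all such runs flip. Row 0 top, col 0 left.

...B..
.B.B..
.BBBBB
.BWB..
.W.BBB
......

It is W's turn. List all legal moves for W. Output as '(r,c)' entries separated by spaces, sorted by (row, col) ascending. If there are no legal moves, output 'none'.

Answer: (0,1) (1,0) (1,2) (1,4) (3,0) (3,4) (5,4)

Derivation:
(0,0): no bracket -> illegal
(0,1): flips 3 -> legal
(0,2): no bracket -> illegal
(0,4): no bracket -> illegal
(1,0): flips 1 -> legal
(1,2): flips 1 -> legal
(1,4): flips 1 -> legal
(1,5): no bracket -> illegal
(2,0): no bracket -> illegal
(3,0): flips 1 -> legal
(3,4): flips 1 -> legal
(3,5): no bracket -> illegal
(4,0): no bracket -> illegal
(4,2): no bracket -> illegal
(5,2): no bracket -> illegal
(5,3): no bracket -> illegal
(5,4): flips 1 -> legal
(5,5): no bracket -> illegal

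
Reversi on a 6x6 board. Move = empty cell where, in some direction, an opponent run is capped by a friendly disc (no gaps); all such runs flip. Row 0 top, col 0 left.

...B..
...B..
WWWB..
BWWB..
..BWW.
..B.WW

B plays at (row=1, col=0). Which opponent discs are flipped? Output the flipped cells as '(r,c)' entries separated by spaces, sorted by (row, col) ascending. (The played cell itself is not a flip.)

Answer: (2,0)

Derivation:
Dir NW: edge -> no flip
Dir N: first cell '.' (not opp) -> no flip
Dir NE: first cell '.' (not opp) -> no flip
Dir W: edge -> no flip
Dir E: first cell '.' (not opp) -> no flip
Dir SW: edge -> no flip
Dir S: opp run (2,0) capped by B -> flip
Dir SE: opp run (2,1) (3,2) (4,3) (5,4), next=edge -> no flip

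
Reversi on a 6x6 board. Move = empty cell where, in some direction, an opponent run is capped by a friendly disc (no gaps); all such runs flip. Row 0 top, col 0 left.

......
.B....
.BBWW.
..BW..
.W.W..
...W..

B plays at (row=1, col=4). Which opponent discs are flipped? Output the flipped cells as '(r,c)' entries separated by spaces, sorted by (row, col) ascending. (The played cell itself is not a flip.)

Dir NW: first cell '.' (not opp) -> no flip
Dir N: first cell '.' (not opp) -> no flip
Dir NE: first cell '.' (not opp) -> no flip
Dir W: first cell '.' (not opp) -> no flip
Dir E: first cell '.' (not opp) -> no flip
Dir SW: opp run (2,3) capped by B -> flip
Dir S: opp run (2,4), next='.' -> no flip
Dir SE: first cell '.' (not opp) -> no flip

Answer: (2,3)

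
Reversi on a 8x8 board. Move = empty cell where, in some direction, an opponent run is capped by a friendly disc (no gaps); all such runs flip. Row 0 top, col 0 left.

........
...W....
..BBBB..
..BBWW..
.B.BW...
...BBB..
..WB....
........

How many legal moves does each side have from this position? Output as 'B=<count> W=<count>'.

-- B to move --
(0,2): flips 1 -> legal
(0,3): flips 1 -> legal
(0,4): flips 1 -> legal
(1,2): no bracket -> illegal
(1,4): no bracket -> illegal
(2,6): flips 2 -> legal
(3,6): flips 2 -> legal
(4,5): flips 3 -> legal
(4,6): flips 1 -> legal
(5,1): no bracket -> illegal
(5,2): no bracket -> illegal
(6,1): flips 1 -> legal
(7,1): flips 1 -> legal
(7,2): no bracket -> illegal
(7,3): no bracket -> illegal
B mobility = 9
-- W to move --
(1,1): flips 2 -> legal
(1,2): flips 1 -> legal
(1,4): flips 1 -> legal
(1,5): flips 1 -> legal
(1,6): flips 1 -> legal
(2,1): no bracket -> illegal
(2,6): no bracket -> illegal
(3,0): no bracket -> illegal
(3,1): flips 3 -> legal
(3,6): no bracket -> illegal
(4,0): no bracket -> illegal
(4,2): flips 1 -> legal
(4,5): no bracket -> illegal
(4,6): no bracket -> illegal
(5,0): no bracket -> illegal
(5,1): no bracket -> illegal
(5,2): flips 1 -> legal
(5,6): no bracket -> illegal
(6,4): flips 2 -> legal
(6,5): no bracket -> illegal
(6,6): flips 1 -> legal
(7,2): no bracket -> illegal
(7,3): flips 5 -> legal
(7,4): no bracket -> illegal
W mobility = 11

Answer: B=9 W=11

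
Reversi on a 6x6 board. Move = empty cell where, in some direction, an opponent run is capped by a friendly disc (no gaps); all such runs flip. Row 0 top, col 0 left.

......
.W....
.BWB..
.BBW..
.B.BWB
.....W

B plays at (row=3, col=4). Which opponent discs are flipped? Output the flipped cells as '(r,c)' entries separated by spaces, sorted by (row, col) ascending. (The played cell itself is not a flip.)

Dir NW: first cell 'B' (not opp) -> no flip
Dir N: first cell '.' (not opp) -> no flip
Dir NE: first cell '.' (not opp) -> no flip
Dir W: opp run (3,3) capped by B -> flip
Dir E: first cell '.' (not opp) -> no flip
Dir SW: first cell 'B' (not opp) -> no flip
Dir S: opp run (4,4), next='.' -> no flip
Dir SE: first cell 'B' (not opp) -> no flip

Answer: (3,3)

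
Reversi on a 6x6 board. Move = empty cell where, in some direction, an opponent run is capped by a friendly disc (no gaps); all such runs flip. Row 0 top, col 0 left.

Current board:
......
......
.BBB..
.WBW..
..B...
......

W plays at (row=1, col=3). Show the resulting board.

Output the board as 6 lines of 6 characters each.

Place W at (1,3); scan 8 dirs for brackets.
Dir NW: first cell '.' (not opp) -> no flip
Dir N: first cell '.' (not opp) -> no flip
Dir NE: first cell '.' (not opp) -> no flip
Dir W: first cell '.' (not opp) -> no flip
Dir E: first cell '.' (not opp) -> no flip
Dir SW: opp run (2,2) capped by W -> flip
Dir S: opp run (2,3) capped by W -> flip
Dir SE: first cell '.' (not opp) -> no flip
All flips: (2,2) (2,3)

Answer: ......
...W..
.BWW..
.WBW..
..B...
......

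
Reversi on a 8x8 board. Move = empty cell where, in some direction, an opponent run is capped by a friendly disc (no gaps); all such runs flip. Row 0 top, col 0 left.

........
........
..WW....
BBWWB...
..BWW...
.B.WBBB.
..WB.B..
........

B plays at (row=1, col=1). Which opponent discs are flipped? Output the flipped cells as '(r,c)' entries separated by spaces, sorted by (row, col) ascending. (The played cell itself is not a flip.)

Dir NW: first cell '.' (not opp) -> no flip
Dir N: first cell '.' (not opp) -> no flip
Dir NE: first cell '.' (not opp) -> no flip
Dir W: first cell '.' (not opp) -> no flip
Dir E: first cell '.' (not opp) -> no flip
Dir SW: first cell '.' (not opp) -> no flip
Dir S: first cell '.' (not opp) -> no flip
Dir SE: opp run (2,2) (3,3) (4,4) capped by B -> flip

Answer: (2,2) (3,3) (4,4)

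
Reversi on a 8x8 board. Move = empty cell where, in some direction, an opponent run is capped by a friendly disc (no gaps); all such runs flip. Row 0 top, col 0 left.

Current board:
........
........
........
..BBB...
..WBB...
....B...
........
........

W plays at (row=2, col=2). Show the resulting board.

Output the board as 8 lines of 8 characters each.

Place W at (2,2); scan 8 dirs for brackets.
Dir NW: first cell '.' (not opp) -> no flip
Dir N: first cell '.' (not opp) -> no flip
Dir NE: first cell '.' (not opp) -> no flip
Dir W: first cell '.' (not opp) -> no flip
Dir E: first cell '.' (not opp) -> no flip
Dir SW: first cell '.' (not opp) -> no flip
Dir S: opp run (3,2) capped by W -> flip
Dir SE: opp run (3,3) (4,4), next='.' -> no flip
All flips: (3,2)

Answer: ........
........
..W.....
..WBB...
..WBB...
....B...
........
........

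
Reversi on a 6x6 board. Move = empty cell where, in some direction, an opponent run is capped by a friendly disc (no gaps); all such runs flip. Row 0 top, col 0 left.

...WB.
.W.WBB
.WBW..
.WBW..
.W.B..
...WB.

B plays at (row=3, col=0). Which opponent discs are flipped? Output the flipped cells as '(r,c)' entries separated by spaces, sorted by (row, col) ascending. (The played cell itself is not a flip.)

Dir NW: edge -> no flip
Dir N: first cell '.' (not opp) -> no flip
Dir NE: opp run (2,1), next='.' -> no flip
Dir W: edge -> no flip
Dir E: opp run (3,1) capped by B -> flip
Dir SW: edge -> no flip
Dir S: first cell '.' (not opp) -> no flip
Dir SE: opp run (4,1), next='.' -> no flip

Answer: (3,1)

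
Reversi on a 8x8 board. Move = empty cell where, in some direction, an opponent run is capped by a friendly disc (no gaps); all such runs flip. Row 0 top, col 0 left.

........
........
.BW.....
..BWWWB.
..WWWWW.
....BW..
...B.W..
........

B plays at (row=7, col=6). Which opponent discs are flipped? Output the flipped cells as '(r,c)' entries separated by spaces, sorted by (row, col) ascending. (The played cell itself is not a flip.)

Dir NW: opp run (6,5) capped by B -> flip
Dir N: first cell '.' (not opp) -> no flip
Dir NE: first cell '.' (not opp) -> no flip
Dir W: first cell '.' (not opp) -> no flip
Dir E: first cell '.' (not opp) -> no flip
Dir SW: edge -> no flip
Dir S: edge -> no flip
Dir SE: edge -> no flip

Answer: (6,5)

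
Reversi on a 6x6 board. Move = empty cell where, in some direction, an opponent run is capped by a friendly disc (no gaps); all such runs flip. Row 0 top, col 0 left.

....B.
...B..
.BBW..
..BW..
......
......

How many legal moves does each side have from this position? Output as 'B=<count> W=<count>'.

Answer: B=5 W=5

Derivation:
-- B to move --
(1,2): no bracket -> illegal
(1,4): flips 1 -> legal
(2,4): flips 1 -> legal
(3,4): flips 1 -> legal
(4,2): no bracket -> illegal
(4,3): flips 2 -> legal
(4,4): flips 1 -> legal
B mobility = 5
-- W to move --
(0,2): no bracket -> illegal
(0,3): flips 1 -> legal
(0,5): no bracket -> illegal
(1,0): no bracket -> illegal
(1,1): flips 1 -> legal
(1,2): no bracket -> illegal
(1,4): no bracket -> illegal
(1,5): no bracket -> illegal
(2,0): flips 2 -> legal
(2,4): no bracket -> illegal
(3,0): no bracket -> illegal
(3,1): flips 1 -> legal
(4,1): flips 1 -> legal
(4,2): no bracket -> illegal
(4,3): no bracket -> illegal
W mobility = 5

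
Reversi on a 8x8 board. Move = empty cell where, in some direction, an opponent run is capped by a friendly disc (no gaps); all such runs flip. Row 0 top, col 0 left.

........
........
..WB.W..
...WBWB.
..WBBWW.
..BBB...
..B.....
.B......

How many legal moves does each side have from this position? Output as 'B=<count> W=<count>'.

Answer: B=10 W=12

Derivation:
-- B to move --
(1,1): flips 2 -> legal
(1,2): no bracket -> illegal
(1,3): no bracket -> illegal
(1,4): flips 1 -> legal
(1,5): no bracket -> illegal
(1,6): flips 1 -> legal
(2,1): flips 1 -> legal
(2,4): no bracket -> illegal
(2,6): flips 1 -> legal
(3,1): flips 1 -> legal
(3,2): flips 2 -> legal
(3,7): no bracket -> illegal
(4,1): flips 1 -> legal
(4,7): flips 2 -> legal
(5,1): no bracket -> illegal
(5,5): no bracket -> illegal
(5,6): flips 2 -> legal
(5,7): no bracket -> illegal
B mobility = 10
-- W to move --
(1,2): flips 2 -> legal
(1,3): flips 1 -> legal
(1,4): no bracket -> illegal
(2,4): flips 1 -> legal
(2,6): flips 1 -> legal
(2,7): flips 1 -> legal
(3,2): no bracket -> illegal
(3,7): flips 1 -> legal
(4,1): no bracket -> illegal
(4,7): flips 1 -> legal
(5,1): no bracket -> illegal
(5,5): flips 1 -> legal
(6,0): no bracket -> illegal
(6,1): flips 3 -> legal
(6,3): flips 3 -> legal
(6,4): flips 1 -> legal
(6,5): no bracket -> illegal
(7,0): no bracket -> illegal
(7,2): flips 2 -> legal
(7,3): no bracket -> illegal
W mobility = 12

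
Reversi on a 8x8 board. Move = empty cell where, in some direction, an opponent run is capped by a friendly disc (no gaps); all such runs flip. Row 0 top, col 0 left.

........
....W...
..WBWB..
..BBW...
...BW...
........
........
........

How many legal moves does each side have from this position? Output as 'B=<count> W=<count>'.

-- B to move --
(0,3): flips 1 -> legal
(0,4): no bracket -> illegal
(0,5): flips 1 -> legal
(1,1): flips 1 -> legal
(1,2): flips 1 -> legal
(1,3): no bracket -> illegal
(1,5): flips 1 -> legal
(2,1): flips 1 -> legal
(3,1): no bracket -> illegal
(3,5): flips 1 -> legal
(4,5): flips 2 -> legal
(5,3): no bracket -> illegal
(5,4): no bracket -> illegal
(5,5): flips 1 -> legal
B mobility = 9
-- W to move --
(1,2): flips 1 -> legal
(1,3): no bracket -> illegal
(1,5): no bracket -> illegal
(1,6): flips 1 -> legal
(2,1): no bracket -> illegal
(2,6): flips 1 -> legal
(3,1): flips 2 -> legal
(3,5): no bracket -> illegal
(3,6): flips 1 -> legal
(4,1): flips 2 -> legal
(4,2): flips 3 -> legal
(5,2): flips 1 -> legal
(5,3): no bracket -> illegal
(5,4): no bracket -> illegal
W mobility = 8

Answer: B=9 W=8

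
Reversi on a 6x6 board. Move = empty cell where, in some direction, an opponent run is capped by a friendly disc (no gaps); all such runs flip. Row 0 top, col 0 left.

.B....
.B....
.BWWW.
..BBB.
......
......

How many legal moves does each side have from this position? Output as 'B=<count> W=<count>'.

Answer: B=5 W=7

Derivation:
-- B to move --
(1,2): flips 2 -> legal
(1,3): flips 1 -> legal
(1,4): flips 2 -> legal
(1,5): flips 1 -> legal
(2,5): flips 3 -> legal
(3,1): no bracket -> illegal
(3,5): no bracket -> illegal
B mobility = 5
-- W to move --
(0,0): flips 1 -> legal
(0,2): no bracket -> illegal
(1,0): no bracket -> illegal
(1,2): no bracket -> illegal
(2,0): flips 1 -> legal
(2,5): no bracket -> illegal
(3,0): no bracket -> illegal
(3,1): no bracket -> illegal
(3,5): no bracket -> illegal
(4,1): flips 1 -> legal
(4,2): flips 2 -> legal
(4,3): flips 1 -> legal
(4,4): flips 2 -> legal
(4,5): flips 1 -> legal
W mobility = 7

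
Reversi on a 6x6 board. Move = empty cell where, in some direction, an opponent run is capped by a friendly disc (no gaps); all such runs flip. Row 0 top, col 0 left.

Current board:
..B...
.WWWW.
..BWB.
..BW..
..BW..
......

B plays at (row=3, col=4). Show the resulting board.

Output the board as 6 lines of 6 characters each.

Answer: ..B...
.WWWW.
..BWB.
..BBB.
..BW..
......

Derivation:
Place B at (3,4); scan 8 dirs for brackets.
Dir NW: opp run (2,3) (1,2), next='.' -> no flip
Dir N: first cell 'B' (not opp) -> no flip
Dir NE: first cell '.' (not opp) -> no flip
Dir W: opp run (3,3) capped by B -> flip
Dir E: first cell '.' (not opp) -> no flip
Dir SW: opp run (4,3), next='.' -> no flip
Dir S: first cell '.' (not opp) -> no flip
Dir SE: first cell '.' (not opp) -> no flip
All flips: (3,3)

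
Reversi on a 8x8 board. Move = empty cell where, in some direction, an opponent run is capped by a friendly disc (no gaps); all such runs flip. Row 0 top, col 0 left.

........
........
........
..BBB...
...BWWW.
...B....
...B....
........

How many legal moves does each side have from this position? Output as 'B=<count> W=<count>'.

-- B to move --
(3,5): flips 1 -> legal
(3,6): no bracket -> illegal
(3,7): no bracket -> illegal
(4,7): flips 3 -> legal
(5,4): flips 1 -> legal
(5,5): flips 1 -> legal
(5,6): flips 1 -> legal
(5,7): no bracket -> illegal
B mobility = 5
-- W to move --
(2,1): no bracket -> illegal
(2,2): flips 1 -> legal
(2,3): flips 1 -> legal
(2,4): flips 1 -> legal
(2,5): no bracket -> illegal
(3,1): no bracket -> illegal
(3,5): no bracket -> illegal
(4,1): no bracket -> illegal
(4,2): flips 1 -> legal
(5,2): no bracket -> illegal
(5,4): no bracket -> illegal
(6,2): flips 1 -> legal
(6,4): no bracket -> illegal
(7,2): no bracket -> illegal
(7,3): no bracket -> illegal
(7,4): no bracket -> illegal
W mobility = 5

Answer: B=5 W=5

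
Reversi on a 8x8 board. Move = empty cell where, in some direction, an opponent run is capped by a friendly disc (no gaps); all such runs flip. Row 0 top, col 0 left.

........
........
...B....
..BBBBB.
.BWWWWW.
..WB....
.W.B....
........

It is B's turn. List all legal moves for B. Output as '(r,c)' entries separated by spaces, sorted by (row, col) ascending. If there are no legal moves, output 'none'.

Answer: (3,1) (4,7) (5,1) (5,4) (5,5) (5,6) (5,7) (6,2) (7,0)

Derivation:
(3,1): flips 1 -> legal
(3,7): no bracket -> illegal
(4,7): flips 5 -> legal
(5,0): no bracket -> illegal
(5,1): flips 2 -> legal
(5,4): flips 3 -> legal
(5,5): flips 2 -> legal
(5,6): flips 2 -> legal
(5,7): flips 1 -> legal
(6,0): no bracket -> illegal
(6,2): flips 2 -> legal
(7,0): flips 3 -> legal
(7,1): no bracket -> illegal
(7,2): no bracket -> illegal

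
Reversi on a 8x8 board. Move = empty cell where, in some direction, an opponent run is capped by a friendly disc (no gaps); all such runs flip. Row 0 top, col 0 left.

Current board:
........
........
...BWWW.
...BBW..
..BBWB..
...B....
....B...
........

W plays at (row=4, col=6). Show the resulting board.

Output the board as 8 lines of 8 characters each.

Answer: ........
........
...BWWW.
...BBW..
..BBWWW.
...B....
....B...
........

Derivation:
Place W at (4,6); scan 8 dirs for brackets.
Dir NW: first cell 'W' (not opp) -> no flip
Dir N: first cell '.' (not opp) -> no flip
Dir NE: first cell '.' (not opp) -> no flip
Dir W: opp run (4,5) capped by W -> flip
Dir E: first cell '.' (not opp) -> no flip
Dir SW: first cell '.' (not opp) -> no flip
Dir S: first cell '.' (not opp) -> no flip
Dir SE: first cell '.' (not opp) -> no flip
All flips: (4,5)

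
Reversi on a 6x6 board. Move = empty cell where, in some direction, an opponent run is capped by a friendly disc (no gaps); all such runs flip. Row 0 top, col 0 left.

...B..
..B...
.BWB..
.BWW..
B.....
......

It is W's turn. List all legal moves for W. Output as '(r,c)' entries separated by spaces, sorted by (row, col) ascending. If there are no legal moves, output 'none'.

Answer: (0,2) (1,0) (1,3) (1,4) (2,0) (2,4) (3,0)

Derivation:
(0,1): no bracket -> illegal
(0,2): flips 1 -> legal
(0,4): no bracket -> illegal
(1,0): flips 1 -> legal
(1,1): no bracket -> illegal
(1,3): flips 1 -> legal
(1,4): flips 1 -> legal
(2,0): flips 1 -> legal
(2,4): flips 1 -> legal
(3,0): flips 1 -> legal
(3,4): no bracket -> illegal
(4,1): no bracket -> illegal
(4,2): no bracket -> illegal
(5,0): no bracket -> illegal
(5,1): no bracket -> illegal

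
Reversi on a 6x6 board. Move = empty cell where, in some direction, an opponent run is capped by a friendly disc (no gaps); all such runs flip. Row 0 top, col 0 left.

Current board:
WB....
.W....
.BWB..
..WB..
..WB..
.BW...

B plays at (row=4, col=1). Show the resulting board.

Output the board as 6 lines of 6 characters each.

Place B at (4,1); scan 8 dirs for brackets.
Dir NW: first cell '.' (not opp) -> no flip
Dir N: first cell '.' (not opp) -> no flip
Dir NE: opp run (3,2) capped by B -> flip
Dir W: first cell '.' (not opp) -> no flip
Dir E: opp run (4,2) capped by B -> flip
Dir SW: first cell '.' (not opp) -> no flip
Dir S: first cell 'B' (not opp) -> no flip
Dir SE: opp run (5,2), next=edge -> no flip
All flips: (3,2) (4,2)

Answer: WB....
.W....
.BWB..
..BB..
.BBB..
.BW...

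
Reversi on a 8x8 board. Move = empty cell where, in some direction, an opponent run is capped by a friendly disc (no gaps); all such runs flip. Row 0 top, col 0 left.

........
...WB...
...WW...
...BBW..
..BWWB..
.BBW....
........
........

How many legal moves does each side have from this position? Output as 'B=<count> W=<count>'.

Answer: B=10 W=14

Derivation:
-- B to move --
(0,2): no bracket -> illegal
(0,3): flips 2 -> legal
(0,4): no bracket -> illegal
(1,2): flips 2 -> legal
(1,5): flips 1 -> legal
(2,2): no bracket -> illegal
(2,5): flips 1 -> legal
(2,6): no bracket -> illegal
(3,2): flips 1 -> legal
(3,6): flips 1 -> legal
(4,6): no bracket -> illegal
(5,4): flips 2 -> legal
(5,5): flips 1 -> legal
(6,2): no bracket -> illegal
(6,3): flips 2 -> legal
(6,4): flips 1 -> legal
B mobility = 10
-- W to move --
(0,3): no bracket -> illegal
(0,4): flips 1 -> legal
(0,5): flips 1 -> legal
(1,5): flips 1 -> legal
(2,2): flips 1 -> legal
(2,5): flips 1 -> legal
(3,1): flips 1 -> legal
(3,2): flips 2 -> legal
(3,6): no bracket -> illegal
(4,0): no bracket -> illegal
(4,1): flips 1 -> legal
(4,6): flips 1 -> legal
(5,0): flips 2 -> legal
(5,4): no bracket -> illegal
(5,5): flips 1 -> legal
(5,6): flips 2 -> legal
(6,0): flips 3 -> legal
(6,1): flips 1 -> legal
(6,2): no bracket -> illegal
(6,3): no bracket -> illegal
W mobility = 14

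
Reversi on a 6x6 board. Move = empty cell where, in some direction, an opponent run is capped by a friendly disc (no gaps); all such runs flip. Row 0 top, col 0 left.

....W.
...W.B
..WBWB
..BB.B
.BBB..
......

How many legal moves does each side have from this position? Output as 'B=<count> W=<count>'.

Answer: B=5 W=4

Derivation:
-- B to move --
(0,2): flips 2 -> legal
(0,3): flips 1 -> legal
(0,5): no bracket -> illegal
(1,1): flips 1 -> legal
(1,2): flips 1 -> legal
(1,4): no bracket -> illegal
(2,1): flips 1 -> legal
(3,1): no bracket -> illegal
(3,4): no bracket -> illegal
B mobility = 5
-- W to move --
(0,5): no bracket -> illegal
(1,2): no bracket -> illegal
(1,4): no bracket -> illegal
(2,1): no bracket -> illegal
(3,0): no bracket -> illegal
(3,1): no bracket -> illegal
(3,4): no bracket -> illegal
(4,0): no bracket -> illegal
(4,4): flips 1 -> legal
(4,5): no bracket -> illegal
(5,0): no bracket -> illegal
(5,1): flips 2 -> legal
(5,2): flips 2 -> legal
(5,3): flips 3 -> legal
(5,4): no bracket -> illegal
W mobility = 4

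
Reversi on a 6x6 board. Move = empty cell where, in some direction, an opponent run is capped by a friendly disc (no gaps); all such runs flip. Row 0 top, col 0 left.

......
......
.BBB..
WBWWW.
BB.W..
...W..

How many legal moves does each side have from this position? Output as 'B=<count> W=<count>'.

Answer: B=6 W=7

Derivation:
-- B to move --
(2,0): flips 1 -> legal
(2,4): no bracket -> illegal
(2,5): no bracket -> illegal
(3,5): flips 3 -> legal
(4,2): flips 1 -> legal
(4,4): flips 1 -> legal
(4,5): flips 1 -> legal
(5,2): no bracket -> illegal
(5,4): flips 2 -> legal
B mobility = 6
-- W to move --
(1,0): flips 1 -> legal
(1,1): flips 1 -> legal
(1,2): flips 3 -> legal
(1,3): flips 1 -> legal
(1,4): flips 1 -> legal
(2,0): no bracket -> illegal
(2,4): no bracket -> illegal
(4,2): no bracket -> illegal
(5,0): flips 2 -> legal
(5,1): no bracket -> illegal
(5,2): flips 1 -> legal
W mobility = 7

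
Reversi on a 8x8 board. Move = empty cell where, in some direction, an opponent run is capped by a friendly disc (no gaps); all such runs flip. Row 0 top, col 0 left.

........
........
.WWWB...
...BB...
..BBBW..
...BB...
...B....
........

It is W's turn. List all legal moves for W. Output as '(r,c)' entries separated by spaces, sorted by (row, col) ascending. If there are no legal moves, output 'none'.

Answer: (2,5) (4,1) (5,5) (7,2) (7,3)

Derivation:
(1,3): no bracket -> illegal
(1,4): no bracket -> illegal
(1,5): no bracket -> illegal
(2,5): flips 1 -> legal
(3,1): no bracket -> illegal
(3,2): no bracket -> illegal
(3,5): no bracket -> illegal
(4,1): flips 3 -> legal
(5,1): no bracket -> illegal
(5,2): no bracket -> illegal
(5,5): flips 2 -> legal
(6,2): no bracket -> illegal
(6,4): no bracket -> illegal
(6,5): no bracket -> illegal
(7,2): flips 2 -> legal
(7,3): flips 4 -> legal
(7,4): no bracket -> illegal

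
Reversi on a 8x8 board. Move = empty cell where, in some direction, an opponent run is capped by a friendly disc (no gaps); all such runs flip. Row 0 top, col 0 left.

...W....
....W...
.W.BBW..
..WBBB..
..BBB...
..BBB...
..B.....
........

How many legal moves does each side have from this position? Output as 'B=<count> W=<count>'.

Answer: B=9 W=7

Derivation:
-- B to move --
(0,2): no bracket -> illegal
(0,4): flips 1 -> legal
(0,5): flips 1 -> legal
(1,0): flips 2 -> legal
(1,1): no bracket -> illegal
(1,2): no bracket -> illegal
(1,3): no bracket -> illegal
(1,5): flips 1 -> legal
(1,6): flips 1 -> legal
(2,0): no bracket -> illegal
(2,2): flips 1 -> legal
(2,6): flips 1 -> legal
(3,0): no bracket -> illegal
(3,1): flips 1 -> legal
(3,6): no bracket -> illegal
(4,1): flips 1 -> legal
B mobility = 9
-- W to move --
(1,2): no bracket -> illegal
(1,3): no bracket -> illegal
(1,5): no bracket -> illegal
(2,2): flips 2 -> legal
(2,6): no bracket -> illegal
(3,1): no bracket -> illegal
(3,6): flips 3 -> legal
(4,1): no bracket -> illegal
(4,5): flips 1 -> legal
(4,6): no bracket -> illegal
(5,1): no bracket -> illegal
(5,5): no bracket -> illegal
(6,1): flips 3 -> legal
(6,3): no bracket -> illegal
(6,4): flips 4 -> legal
(6,5): flips 2 -> legal
(7,1): no bracket -> illegal
(7,2): flips 3 -> legal
(7,3): no bracket -> illegal
W mobility = 7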